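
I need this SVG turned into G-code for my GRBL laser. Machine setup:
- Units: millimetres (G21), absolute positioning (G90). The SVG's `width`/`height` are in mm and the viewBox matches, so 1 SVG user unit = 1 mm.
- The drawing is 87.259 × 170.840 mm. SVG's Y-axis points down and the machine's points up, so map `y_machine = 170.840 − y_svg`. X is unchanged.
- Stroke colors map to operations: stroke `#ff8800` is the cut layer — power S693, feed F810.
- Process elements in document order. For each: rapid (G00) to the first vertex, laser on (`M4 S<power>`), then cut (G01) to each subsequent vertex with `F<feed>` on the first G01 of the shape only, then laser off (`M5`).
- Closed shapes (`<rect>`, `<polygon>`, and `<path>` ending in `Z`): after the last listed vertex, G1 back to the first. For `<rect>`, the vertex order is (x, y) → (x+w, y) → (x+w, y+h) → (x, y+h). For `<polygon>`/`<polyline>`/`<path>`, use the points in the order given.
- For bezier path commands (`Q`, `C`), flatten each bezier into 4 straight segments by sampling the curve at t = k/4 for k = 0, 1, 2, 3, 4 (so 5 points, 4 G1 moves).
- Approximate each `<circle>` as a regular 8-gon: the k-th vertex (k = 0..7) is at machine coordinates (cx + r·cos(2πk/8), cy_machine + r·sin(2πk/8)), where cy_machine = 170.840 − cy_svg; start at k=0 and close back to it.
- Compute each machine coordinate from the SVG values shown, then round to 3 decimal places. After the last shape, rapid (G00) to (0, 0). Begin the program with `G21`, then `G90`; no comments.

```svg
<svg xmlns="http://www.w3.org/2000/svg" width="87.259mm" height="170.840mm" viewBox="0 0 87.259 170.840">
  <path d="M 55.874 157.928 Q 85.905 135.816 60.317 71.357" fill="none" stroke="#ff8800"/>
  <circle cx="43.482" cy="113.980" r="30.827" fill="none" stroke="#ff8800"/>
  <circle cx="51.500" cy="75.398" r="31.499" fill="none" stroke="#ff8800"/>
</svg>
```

viewBox `0 0 87.259 170.840` with mm width/height → 1 unit = 1 mm. Flip: y_m = 170.840 − y_svg.

**Shape 1** — `<path>` quadratic bezier, stroke `#ff8800` → cut (S693, F810). Control points (SVG): P0=(55.874,157.928), P1=(85.905,135.816), P2=(60.317,71.357); sampled at t=k/4. Machine vertices: (55.874,12.912) → (67.413,26.615) → (72.000,45.611) → (69.635,69.900) → (60.317,99.483). Open path.

**Shape 2** — `<circle>` circle, stroke `#ff8800` → cut (S693, F810). Machine vertices: (74.309,56.860) → (65.280,78.658) → (43.482,87.687) → (21.684,78.658) → (12.655,56.860) → (21.684,35.062) → (43.482,26.033) → (65.280,35.062) → (74.309,56.860). Closed: final G1 returns to the first vertex.

**Shape 3** — `<circle>` circle, stroke `#ff8800` → cut (S693, F810). Machine vertices: (82.999,95.442) → (73.773,117.715) → (51.500,126.941) → (29.227,117.715) → (20.001,95.442) → (29.227,73.169) → (51.500,63.943) → (73.773,73.169) → (82.999,95.442). Closed: final G1 returns to the first vertex.

G21
G90
G00 X55.874 Y12.912
M4 S693
G01 X67.413 Y26.615 F810
G01 X72.000 Y45.611
G01 X69.635 Y69.900
G01 X60.317 Y99.483
M5
G00 X74.309 Y56.860
M4 S693
G01 X65.280 Y78.658 F810
G01 X43.482 Y87.687
G01 X21.684 Y78.658
G01 X12.655 Y56.860
G01 X21.684 Y35.062
G01 X43.482 Y26.033
G01 X65.280 Y35.062
G01 X74.309 Y56.860
M5
G00 X82.999 Y95.442
M4 S693
G01 X73.773 Y117.715 F810
G01 X51.500 Y126.941
G01 X29.227 Y117.715
G01 X20.001 Y95.442
G01 X29.227 Y73.169
G01 X51.500 Y63.943
G01 X73.773 Y73.169
G01 X82.999 Y95.442
M5
G00 X0.000 Y0.000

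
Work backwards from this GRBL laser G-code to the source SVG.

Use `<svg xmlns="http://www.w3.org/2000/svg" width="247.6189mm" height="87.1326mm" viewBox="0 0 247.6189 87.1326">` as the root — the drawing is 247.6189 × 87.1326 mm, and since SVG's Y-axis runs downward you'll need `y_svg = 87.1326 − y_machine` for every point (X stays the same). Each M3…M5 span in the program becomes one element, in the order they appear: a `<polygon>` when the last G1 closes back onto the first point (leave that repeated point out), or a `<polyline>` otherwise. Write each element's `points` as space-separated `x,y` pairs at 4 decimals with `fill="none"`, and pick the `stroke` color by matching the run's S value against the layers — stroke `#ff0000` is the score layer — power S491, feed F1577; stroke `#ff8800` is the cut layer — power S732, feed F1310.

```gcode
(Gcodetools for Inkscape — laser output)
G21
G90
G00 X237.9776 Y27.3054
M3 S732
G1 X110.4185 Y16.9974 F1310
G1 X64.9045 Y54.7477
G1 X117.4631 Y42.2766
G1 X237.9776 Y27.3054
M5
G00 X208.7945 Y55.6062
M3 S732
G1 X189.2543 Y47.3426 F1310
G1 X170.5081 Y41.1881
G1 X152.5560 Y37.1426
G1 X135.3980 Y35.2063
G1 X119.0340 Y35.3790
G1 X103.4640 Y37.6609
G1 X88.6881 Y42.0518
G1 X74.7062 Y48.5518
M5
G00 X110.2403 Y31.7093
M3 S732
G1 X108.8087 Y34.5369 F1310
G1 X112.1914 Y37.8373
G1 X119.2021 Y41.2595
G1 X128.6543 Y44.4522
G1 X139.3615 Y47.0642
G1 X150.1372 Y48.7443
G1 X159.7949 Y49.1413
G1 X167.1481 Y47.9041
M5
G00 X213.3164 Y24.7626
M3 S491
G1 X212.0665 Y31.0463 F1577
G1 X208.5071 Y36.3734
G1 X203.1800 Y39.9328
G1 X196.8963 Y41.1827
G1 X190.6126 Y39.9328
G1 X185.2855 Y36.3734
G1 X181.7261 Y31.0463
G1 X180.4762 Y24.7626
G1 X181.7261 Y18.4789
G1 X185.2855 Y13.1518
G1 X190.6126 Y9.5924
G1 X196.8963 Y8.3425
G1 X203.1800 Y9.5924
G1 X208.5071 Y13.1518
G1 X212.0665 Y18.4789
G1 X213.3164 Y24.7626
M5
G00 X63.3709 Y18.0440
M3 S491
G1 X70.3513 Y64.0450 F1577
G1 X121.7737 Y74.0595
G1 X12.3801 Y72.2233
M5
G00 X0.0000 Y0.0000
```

<svg xmlns="http://www.w3.org/2000/svg" width="247.6189mm" height="87.1326mm" viewBox="0 0 247.6189 87.1326">
  <polygon points="237.9776,59.8272 110.4185,70.1352 64.9045,32.3849 117.4631,44.8560" fill="none" stroke="#ff8800"/>
  <polyline points="208.7945,31.5264 189.2543,39.7900 170.5081,45.9445 152.5560,49.9900 135.3980,51.9263 119.0340,51.7536 103.4640,49.4717 88.6881,45.0808 74.7062,38.5808" fill="none" stroke="#ff8800"/>
  <polyline points="110.2403,55.4233 108.8087,52.5957 112.1914,49.2953 119.2021,45.8731 128.6543,42.6804 139.3615,40.0684 150.1372,38.3883 159.7949,37.9913 167.1481,39.2285" fill="none" stroke="#ff8800"/>
  <polygon points="213.3164,62.3700 212.0665,56.0863 208.5071,50.7592 203.1800,47.1998 196.8963,45.9499 190.6126,47.1998 185.2855,50.7592 181.7261,56.0863 180.4762,62.3700 181.7261,68.6537 185.2855,73.9808 190.6126,77.5402 196.8963,78.7901 203.1800,77.5402 208.5071,73.9808 212.0665,68.6537" fill="none" stroke="#ff0000"/>
  <polyline points="63.3709,69.0886 70.3513,23.0876 121.7737,13.0731 12.3801,14.9093" fill="none" stroke="#ff0000"/>
</svg>

y_svg = 87.1326 − y_m.

[1] S732→`#ff8800` (cut); closed run; points: 237.9776,59.8272 110.4185,70.1352 64.9045,32.3849 117.4631,44.8560

[2] S732→`#ff8800` (cut); open run; points: 208.7945,31.5264 189.2543,39.7900 170.5081,45.9445 152.5560,49.9900 135.3980,51.9263 119.0340,51.7536 103.4640,49.4717 88.6881,45.0808 74.7062,38.5808

[3] S732→`#ff8800` (cut); open run; points: 110.2403,55.4233 108.8087,52.5957 112.1914,49.2953 119.2021,45.8731 128.6543,42.6804 139.3615,40.0684 150.1372,38.3883 159.7949,37.9913 167.1481,39.2285

[4] S491→`#ff0000` (score); closed run; points: 213.3164,62.3700 212.0665,56.0863 208.5071,50.7592 203.1800,47.1998 196.8963,45.9499 190.6126,47.1998 185.2855,50.7592 181.7261,56.0863 180.4762,62.3700 181.7261,68.6537 185.2855,73.9808 190.6126,77.5402 196.8963,78.7901 203.1800,77.5402 208.5071,73.9808 212.0665,68.6537

[5] S491→`#ff0000` (score); open run; points: 63.3709,69.0886 70.3513,23.0876 121.7737,13.0731 12.3801,14.9093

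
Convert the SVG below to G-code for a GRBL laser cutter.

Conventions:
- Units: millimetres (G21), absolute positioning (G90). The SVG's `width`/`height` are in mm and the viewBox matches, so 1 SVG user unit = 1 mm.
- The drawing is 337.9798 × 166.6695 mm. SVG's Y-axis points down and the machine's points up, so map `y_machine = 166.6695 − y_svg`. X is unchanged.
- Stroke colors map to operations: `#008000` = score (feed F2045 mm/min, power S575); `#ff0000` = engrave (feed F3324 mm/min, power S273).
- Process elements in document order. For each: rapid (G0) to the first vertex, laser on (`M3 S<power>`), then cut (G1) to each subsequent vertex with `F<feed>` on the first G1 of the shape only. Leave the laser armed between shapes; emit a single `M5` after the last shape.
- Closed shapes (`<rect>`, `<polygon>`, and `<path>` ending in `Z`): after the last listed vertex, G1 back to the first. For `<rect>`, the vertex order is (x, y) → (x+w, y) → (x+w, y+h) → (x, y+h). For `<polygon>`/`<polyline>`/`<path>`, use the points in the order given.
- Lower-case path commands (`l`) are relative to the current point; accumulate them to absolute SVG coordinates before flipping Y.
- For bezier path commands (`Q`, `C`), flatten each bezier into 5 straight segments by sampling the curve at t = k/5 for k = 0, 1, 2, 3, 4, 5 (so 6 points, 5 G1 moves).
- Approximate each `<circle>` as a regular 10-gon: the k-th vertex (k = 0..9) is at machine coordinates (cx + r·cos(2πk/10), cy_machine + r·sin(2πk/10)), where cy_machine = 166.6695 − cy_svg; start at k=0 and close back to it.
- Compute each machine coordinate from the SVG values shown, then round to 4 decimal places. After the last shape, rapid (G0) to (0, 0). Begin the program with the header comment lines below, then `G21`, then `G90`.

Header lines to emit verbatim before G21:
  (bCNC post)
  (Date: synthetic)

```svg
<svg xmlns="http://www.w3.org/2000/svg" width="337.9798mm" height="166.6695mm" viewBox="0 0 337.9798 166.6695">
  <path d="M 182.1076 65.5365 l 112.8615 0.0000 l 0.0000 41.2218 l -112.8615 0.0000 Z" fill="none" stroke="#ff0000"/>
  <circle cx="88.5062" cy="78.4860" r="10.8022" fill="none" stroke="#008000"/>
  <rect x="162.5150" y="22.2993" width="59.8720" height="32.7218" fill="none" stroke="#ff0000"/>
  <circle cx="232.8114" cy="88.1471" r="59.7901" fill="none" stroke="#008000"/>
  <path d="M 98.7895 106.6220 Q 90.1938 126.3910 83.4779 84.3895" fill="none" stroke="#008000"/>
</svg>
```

1 u = 1 mm; y_m = 166.6695 − y.

[1] `<path>` rectangle, #ff0000→engrave S273 F3324: (182.1076,101.1330) → (294.9691,101.1330) → (294.9691,59.9112) → (182.1076,59.9112) → (182.1076,101.1330) (closed)

[2] `<circle>` circle, #008000→score S575 F2045: (99.3084,88.1835) → (97.2454,94.5329) → (91.8443,98.4570) → (85.1681,98.4570) → (79.7670,94.5329) → (77.7040,88.1835) → (79.7670,81.8341) → (85.1681,77.9100) → (91.8443,77.9100) → (97.2454,81.8341) → (99.3084,88.1835) (closed)

[3] `<rect>` rectangle, #ff0000→engrave S273 F3324: (162.5150,144.3702) → (222.3870,144.3702) → (222.3870,111.6484) → (162.5150,111.6484) → (162.5150,144.3702) (closed)

[4] `<circle>` circle, #008000→score S575 F2045: (292.6015,78.5224) → (281.1826,113.6661) → (251.2876,135.3862) → (214.3352,135.3862) → (184.4402,113.6661) → (173.0213,78.5224) → (184.4402,43.3787) → (214.3352,21.6586) → (251.2876,21.6586) → (281.1826,43.3787) → (292.6015,78.5224) (closed)

[5] `<path>` quadratic bezier, #008000→score S575 F2045: (98.7895,60.0475) → (95.4264,54.6107) → (92.2137,54.1156) → (89.1514,58.5621) → (86.2395,67.9502) → (83.4779,82.2800)

(bCNC post)
(Date: synthetic)
G21
G90
G0 X182.1076 Y101.1330
M3 S273
G1 X294.9691 Y101.1330 F3324
G1 X294.9691 Y59.9112
G1 X182.1076 Y59.9112
G1 X182.1076 Y101.1330
G0 X99.3084 Y88.1835
M3 S575
G1 X97.2454 Y94.5329 F2045
G1 X91.8443 Y98.4570
G1 X85.1681 Y98.4570
G1 X79.7670 Y94.5329
G1 X77.7040 Y88.1835
G1 X79.7670 Y81.8341
G1 X85.1681 Y77.9100
G1 X91.8443 Y77.9100
G1 X97.2454 Y81.8341
G1 X99.3084 Y88.1835
G0 X162.5150 Y144.3702
M3 S273
G1 X222.3870 Y144.3702 F3324
G1 X222.3870 Y111.6484
G1 X162.5150 Y111.6484
G1 X162.5150 Y144.3702
G0 X292.6015 Y78.5224
M3 S575
G1 X281.1826 Y113.6661 F2045
G1 X251.2876 Y135.3862
G1 X214.3352 Y135.3862
G1 X184.4402 Y113.6661
G1 X173.0213 Y78.5224
G1 X184.4402 Y43.3787
G1 X214.3352 Y21.6586
G1 X251.2876 Y21.6586
G1 X281.1826 Y43.3787
G1 X292.6015 Y78.5224
G0 X98.7895 Y60.0475
M3 S575
G1 X95.4264 Y54.6107 F2045
G1 X92.2137 Y54.1156
G1 X89.1514 Y58.5621
G1 X86.2395 Y67.9502
G1 X83.4779 Y82.2800
M5
G0 X0.0000 Y0.0000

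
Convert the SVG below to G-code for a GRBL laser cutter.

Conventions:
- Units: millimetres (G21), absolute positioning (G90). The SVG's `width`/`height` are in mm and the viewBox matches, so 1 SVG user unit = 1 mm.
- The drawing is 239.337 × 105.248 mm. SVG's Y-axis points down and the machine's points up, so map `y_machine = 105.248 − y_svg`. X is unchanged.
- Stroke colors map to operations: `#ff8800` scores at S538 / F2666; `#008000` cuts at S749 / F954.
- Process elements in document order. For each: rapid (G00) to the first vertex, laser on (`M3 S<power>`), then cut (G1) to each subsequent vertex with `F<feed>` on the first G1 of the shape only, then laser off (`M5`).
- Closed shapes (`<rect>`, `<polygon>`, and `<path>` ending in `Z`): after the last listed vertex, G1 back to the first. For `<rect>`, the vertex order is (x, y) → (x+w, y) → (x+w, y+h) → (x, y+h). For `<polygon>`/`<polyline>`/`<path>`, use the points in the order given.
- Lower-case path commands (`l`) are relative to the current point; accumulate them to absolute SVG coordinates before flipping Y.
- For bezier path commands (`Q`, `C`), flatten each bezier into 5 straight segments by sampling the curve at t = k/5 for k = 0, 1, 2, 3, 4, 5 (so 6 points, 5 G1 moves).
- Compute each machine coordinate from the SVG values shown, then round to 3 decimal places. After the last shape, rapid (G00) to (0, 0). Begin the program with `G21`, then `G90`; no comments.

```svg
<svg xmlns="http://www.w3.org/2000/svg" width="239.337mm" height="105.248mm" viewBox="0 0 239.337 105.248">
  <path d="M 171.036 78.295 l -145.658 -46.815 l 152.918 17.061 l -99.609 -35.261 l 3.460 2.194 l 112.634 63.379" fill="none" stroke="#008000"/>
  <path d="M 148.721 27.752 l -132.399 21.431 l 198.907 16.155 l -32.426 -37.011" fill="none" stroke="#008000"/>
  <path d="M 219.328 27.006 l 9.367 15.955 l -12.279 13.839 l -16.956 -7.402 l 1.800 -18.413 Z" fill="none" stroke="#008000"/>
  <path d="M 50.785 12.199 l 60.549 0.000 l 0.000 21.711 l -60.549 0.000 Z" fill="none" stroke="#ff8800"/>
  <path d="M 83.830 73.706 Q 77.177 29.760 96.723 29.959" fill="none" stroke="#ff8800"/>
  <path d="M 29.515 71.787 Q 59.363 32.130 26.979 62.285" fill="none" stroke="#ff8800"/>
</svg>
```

G21
G90
G00 X171.036 Y26.953
M3 S749
G1 X25.378 Y73.768 F954
G1 X178.296 Y56.707
G1 X78.687 Y91.968
G1 X82.147 Y89.774
G1 X194.781 Y26.395
M5
G00 X148.721 Y77.496
M3 S749
G1 X16.322 Y56.065 F954
G1 X215.229 Y39.910
G1 X182.803 Y76.921
M5
G00 X219.328 Y78.242
M3 S749
G1 X228.695 Y62.287 F954
G1 X216.416 Y48.448
G1 X199.460 Y55.850
G1 X201.260 Y74.263
G1 X219.328 Y78.242
M5
G00 X50.785 Y93.049
M3 S538
G1 X111.334 Y93.049 F2666
G1 X111.334 Y71.338
G1 X50.785 Y71.338
G1 X50.785 Y93.049
M5
G00 X83.830 Y31.542
M3 S538
G1 X82.217 Y47.355 F2666
G1 X82.699 Y59.636
G1 X85.278 Y68.385
G1 X89.953 Y73.603
G1 X96.723 Y75.289
M5
G00 X29.515 Y33.461
M3 S538
G1 X38.965 Y46.531 F2666
G1 X43.436 Y54.017
G1 X42.929 Y55.917
G1 X37.443 Y52.233
G1 X26.979 Y42.963
M5
G00 X0.000 Y0.000

Since the viewBox matches the mm dimensions, user units are millimetres directly. The only transform is the Y-flip y_m = 105.248 − y_svg.

Shape 1 is a open polyline drawn with `<path>`. Its stroke #008000 means cut at S749, F954. After flipping Y the toolpath is (171.036,26.953) → (25.378,73.768) → (178.296,56.707) → (78.687,91.968) → (82.147,89.774) → (194.781,26.395).

Shape 2 is a open polyline drawn with `<path>`. Its stroke #008000 means cut at S749, F954. After flipping Y the toolpath is (148.721,77.496) → (16.322,56.065) → (215.229,39.910) → (182.803,76.921).

Shape 3 is a regular polygon drawn with `<path>`. Its stroke #008000 means cut at S749, F954. After flipping Y the toolpath is (219.328,78.242) → (228.695,62.287) → (216.416,48.448) → (199.460,55.850) → (201.260,74.263) → (219.328,78.242), returning to the start.

Shape 4 is a rectangle drawn with `<path>`. Its stroke #ff8800 means score at S538, F2666. After flipping Y the toolpath is (50.785,93.049) → (111.334,93.049) → (111.334,71.338) → (50.785,71.338) → (50.785,93.049), returning to the start.

Shape 5 is a quadratic bezier drawn with `<path>`. Its stroke #ff8800 means score at S538, F2666. After flipping Y the toolpath is (83.830,31.542) → (82.217,47.355) → (82.699,59.636) → (85.278,68.385) → (89.953,73.603) → (96.723,75.289).

Shape 6 is a quadratic bezier drawn with `<path>`. Its stroke #ff8800 means score at S538, F2666. After flipping Y the toolpath is (29.515,33.461) → (38.965,46.531) → (43.436,54.017) → (42.929,55.917) → (37.443,52.233) → (26.979,42.963).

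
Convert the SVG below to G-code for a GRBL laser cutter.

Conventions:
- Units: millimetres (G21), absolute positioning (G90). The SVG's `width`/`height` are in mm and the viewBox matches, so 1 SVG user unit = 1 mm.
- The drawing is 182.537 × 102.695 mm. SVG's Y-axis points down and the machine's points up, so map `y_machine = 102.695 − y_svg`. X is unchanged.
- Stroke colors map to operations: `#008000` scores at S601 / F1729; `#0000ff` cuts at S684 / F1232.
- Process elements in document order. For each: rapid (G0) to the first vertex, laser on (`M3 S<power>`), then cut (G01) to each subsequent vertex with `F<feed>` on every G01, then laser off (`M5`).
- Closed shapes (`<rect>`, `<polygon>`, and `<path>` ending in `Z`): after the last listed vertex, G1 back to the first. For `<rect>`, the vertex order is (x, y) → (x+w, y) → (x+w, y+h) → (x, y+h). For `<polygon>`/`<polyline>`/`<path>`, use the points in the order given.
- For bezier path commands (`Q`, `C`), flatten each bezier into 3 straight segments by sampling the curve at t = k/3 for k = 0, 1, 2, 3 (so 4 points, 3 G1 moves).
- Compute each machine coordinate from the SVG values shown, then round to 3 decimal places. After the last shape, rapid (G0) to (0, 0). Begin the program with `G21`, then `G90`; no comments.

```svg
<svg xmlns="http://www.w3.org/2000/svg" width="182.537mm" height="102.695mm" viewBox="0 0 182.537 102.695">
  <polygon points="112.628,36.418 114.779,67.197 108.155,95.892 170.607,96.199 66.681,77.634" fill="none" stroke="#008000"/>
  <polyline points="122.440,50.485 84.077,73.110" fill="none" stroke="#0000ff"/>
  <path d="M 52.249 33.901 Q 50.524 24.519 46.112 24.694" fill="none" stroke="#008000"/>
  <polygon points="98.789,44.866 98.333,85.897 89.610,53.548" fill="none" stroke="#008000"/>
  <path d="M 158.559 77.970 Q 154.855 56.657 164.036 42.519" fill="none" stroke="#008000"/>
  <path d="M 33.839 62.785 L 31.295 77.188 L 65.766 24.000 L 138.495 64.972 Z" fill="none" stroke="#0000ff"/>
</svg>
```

Since the viewBox matches the mm dimensions, user units are millimetres directly. The only transform is the Y-flip y_m = 102.695 − y_svg.

Shape 1 is a closed polygon drawn with `<polygon>`. Its stroke #008000 means score at S601, F1729. After flipping Y the toolpath is (112.628,66.277) → (114.779,35.498) → (108.155,6.803) → (170.607,6.496) → (66.681,25.061) → (112.628,66.277), returning to the start.

Shape 2 is a line segment drawn with `<polyline>`. Its stroke #0000ff means cut at S684, F1232. After flipping Y the toolpath is (122.440,52.210) → (84.077,29.585).

Shape 3 is a quadratic bezier drawn with `<path>`. Its stroke #008000 means score at S601, F1729. After flipping Y the toolpath is (52.249,68.794) → (50.800,73.987) → (48.755,77.056) → (46.112,78.001).

Shape 4 is a closed polygon drawn with `<polygon>`. Its stroke #008000 means score at S601, F1729. After flipping Y the toolpath is (98.789,57.829) → (98.333,16.798) → (89.610,49.147) → (98.789,57.829), returning to the start.

Shape 5 is a quadratic bezier drawn with `<path>`. Its stroke #008000 means score at S601, F1729. After flipping Y the toolpath is (158.559,24.725) → (157.521,38.136) → (159.347,49.953) → (164.036,60.176).

Shape 6 is a closed polygon drawn with `<path>`. Its stroke #0000ff means cut at S684, F1232. After flipping Y the toolpath is (33.839,39.910) → (31.295,25.507) → (65.766,78.695) → (138.495,37.723) → (33.839,39.910), returning to the start.

G21
G90
G0 X112.628 Y66.277
M3 S601
G01 X114.779 Y35.498 F1729
G01 X108.155 Y6.803 F1729
G01 X170.607 Y6.496 F1729
G01 X66.681 Y25.061 F1729
G01 X112.628 Y66.277 F1729
M5
G0 X122.440 Y52.210
M3 S684
G01 X84.077 Y29.585 F1232
M5
G0 X52.249 Y68.794
M3 S601
G01 X50.800 Y73.987 F1729
G01 X48.755 Y77.056 F1729
G01 X46.112 Y78.001 F1729
M5
G0 X98.789 Y57.829
M3 S601
G01 X98.333 Y16.798 F1729
G01 X89.610 Y49.147 F1729
G01 X98.789 Y57.829 F1729
M5
G0 X158.559 Y24.725
M3 S601
G01 X157.521 Y38.136 F1729
G01 X159.347 Y49.953 F1729
G01 X164.036 Y60.176 F1729
M5
G0 X33.839 Y39.910
M3 S684
G01 X31.295 Y25.507 F1232
G01 X65.766 Y78.695 F1232
G01 X138.495 Y37.723 F1232
G01 X33.839 Y39.910 F1232
M5
G0 X0.000 Y0.000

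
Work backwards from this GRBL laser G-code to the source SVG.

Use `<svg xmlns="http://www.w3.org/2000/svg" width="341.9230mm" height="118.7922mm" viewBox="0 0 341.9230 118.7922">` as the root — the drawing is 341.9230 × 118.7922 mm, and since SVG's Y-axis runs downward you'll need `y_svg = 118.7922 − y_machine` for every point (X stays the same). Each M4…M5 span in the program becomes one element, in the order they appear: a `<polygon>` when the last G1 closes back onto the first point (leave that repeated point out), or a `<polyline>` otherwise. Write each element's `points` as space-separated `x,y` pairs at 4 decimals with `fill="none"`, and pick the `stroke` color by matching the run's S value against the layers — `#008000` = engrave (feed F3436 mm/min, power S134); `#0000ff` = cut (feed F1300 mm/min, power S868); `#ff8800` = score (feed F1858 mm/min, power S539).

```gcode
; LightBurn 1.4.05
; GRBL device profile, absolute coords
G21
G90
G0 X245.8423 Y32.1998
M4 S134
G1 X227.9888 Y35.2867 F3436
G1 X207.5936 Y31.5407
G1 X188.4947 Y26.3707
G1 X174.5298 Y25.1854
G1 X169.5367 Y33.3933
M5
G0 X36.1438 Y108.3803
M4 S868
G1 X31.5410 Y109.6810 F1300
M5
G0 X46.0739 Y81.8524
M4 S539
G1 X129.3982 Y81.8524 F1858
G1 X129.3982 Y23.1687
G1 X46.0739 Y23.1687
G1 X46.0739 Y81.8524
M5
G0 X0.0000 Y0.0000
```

Machine Y-up, SVG Y-down with viewBox height 118.7922, so y_svg = 118.7922 − y_machine; X carries over.

Run 1: S134 ⇒ engrave layer `#008000`. The run is open, so emit a `<polyline>` with points (Y-flipped): 245.8423,86.5924 227.9888,83.5055 207.5936,87.2515 188.4947,92.4215 174.5298,93.6068 169.5367,85.3989.

Run 2: the run's S868 means `#0000ff` (cut). The run is open, so emit a `<polyline>` with points (Y-flipped): 36.1438,10.4119 31.5410,9.1112.

Run 3: S539 ⇒ score layer `#ff8800`. The run returns to its start, so emit a `<polygon>` with points (Y-flipped): 46.0739,36.9398 129.3982,36.9398 129.3982,95.6235 46.0739,95.6235.

<svg xmlns="http://www.w3.org/2000/svg" width="341.9230mm" height="118.7922mm" viewBox="0 0 341.9230 118.7922">
  <polyline points="245.8423,86.5924 227.9888,83.5055 207.5936,87.2515 188.4947,92.4215 174.5298,93.6068 169.5367,85.3989" fill="none" stroke="#008000"/>
  <polyline points="36.1438,10.4119 31.5410,9.1112" fill="none" stroke="#0000ff"/>
  <polygon points="46.0739,36.9398 129.3982,36.9398 129.3982,95.6235 46.0739,95.6235" fill="none" stroke="#ff8800"/>
</svg>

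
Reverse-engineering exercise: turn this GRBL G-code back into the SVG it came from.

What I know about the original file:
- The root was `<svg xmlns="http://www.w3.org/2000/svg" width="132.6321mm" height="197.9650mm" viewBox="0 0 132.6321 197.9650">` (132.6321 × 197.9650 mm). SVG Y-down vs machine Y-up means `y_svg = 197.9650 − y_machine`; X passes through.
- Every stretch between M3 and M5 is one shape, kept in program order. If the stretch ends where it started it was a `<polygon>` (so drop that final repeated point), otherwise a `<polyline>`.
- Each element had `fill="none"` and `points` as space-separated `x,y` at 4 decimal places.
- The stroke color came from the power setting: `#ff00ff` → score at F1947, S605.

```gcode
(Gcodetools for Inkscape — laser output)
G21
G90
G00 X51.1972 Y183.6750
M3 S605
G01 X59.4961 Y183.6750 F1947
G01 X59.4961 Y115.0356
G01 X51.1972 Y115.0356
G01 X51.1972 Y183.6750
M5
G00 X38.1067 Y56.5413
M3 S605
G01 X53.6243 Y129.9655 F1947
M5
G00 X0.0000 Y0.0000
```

<svg xmlns="http://www.w3.org/2000/svg" width="132.6321mm" height="197.9650mm" viewBox="0 0 132.6321 197.9650">
  <polygon points="51.1972,14.2900 59.4961,14.2900 59.4961,82.9294 51.1972,82.9294" fill="none" stroke="#ff00ff"/>
  <polyline points="38.1067,141.4237 53.6243,67.9995" fill="none" stroke="#ff00ff"/>
</svg>

Machine Y-up, SVG Y-down with viewBox height 197.9650, so y_svg = 197.9650 − y_machine; X carries over. Every run uses S605, so all elements get stroke `#ff00ff` (score).

Run 1: The run returns to its start, so emit a `<polygon>` with points (Y-flipped): 51.1972,14.2900 59.4961,14.2900 59.4961,82.9294 51.1972,82.9294.

Run 2: The run is open, so emit a `<polyline>` with points (Y-flipped): 38.1067,141.4237 53.6243,67.9995.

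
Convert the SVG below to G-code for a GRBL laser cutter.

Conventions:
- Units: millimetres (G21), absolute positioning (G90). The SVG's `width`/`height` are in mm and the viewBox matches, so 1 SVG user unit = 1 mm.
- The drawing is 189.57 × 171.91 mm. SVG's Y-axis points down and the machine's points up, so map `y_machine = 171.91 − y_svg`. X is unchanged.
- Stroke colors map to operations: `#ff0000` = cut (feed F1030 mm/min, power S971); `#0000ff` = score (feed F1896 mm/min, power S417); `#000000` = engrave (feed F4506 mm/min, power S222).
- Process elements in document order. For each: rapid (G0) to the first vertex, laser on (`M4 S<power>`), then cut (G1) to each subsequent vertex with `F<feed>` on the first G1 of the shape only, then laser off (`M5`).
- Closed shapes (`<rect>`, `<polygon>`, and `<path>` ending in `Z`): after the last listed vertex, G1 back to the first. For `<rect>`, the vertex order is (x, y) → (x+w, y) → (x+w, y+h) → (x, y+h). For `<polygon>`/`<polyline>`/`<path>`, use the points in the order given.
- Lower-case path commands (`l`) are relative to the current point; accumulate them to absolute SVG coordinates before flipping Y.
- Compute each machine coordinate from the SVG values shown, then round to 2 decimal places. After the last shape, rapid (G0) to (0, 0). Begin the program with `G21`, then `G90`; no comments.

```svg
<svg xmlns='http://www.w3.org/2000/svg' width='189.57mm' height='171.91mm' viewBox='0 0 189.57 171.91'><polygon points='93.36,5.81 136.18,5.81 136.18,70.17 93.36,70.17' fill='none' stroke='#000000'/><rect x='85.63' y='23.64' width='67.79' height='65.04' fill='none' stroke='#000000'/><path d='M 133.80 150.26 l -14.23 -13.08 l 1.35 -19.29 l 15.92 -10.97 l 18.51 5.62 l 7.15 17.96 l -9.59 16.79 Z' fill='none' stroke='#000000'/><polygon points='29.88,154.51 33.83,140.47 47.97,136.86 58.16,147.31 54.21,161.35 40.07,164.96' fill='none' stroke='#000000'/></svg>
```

1 u = 1 mm; y_m = 171.91 − y.

[1] `<polygon>` rectangle, #000000→engrave S222 F4506: (93.36,166.10) → (136.18,166.10) → (136.18,101.74) → (93.36,101.74) → (93.36,166.10) (closed)

[2] `<rect>` rectangle, #000000→engrave S222 F4506: (85.63,148.27) → (153.42,148.27) → (153.42,83.23) → (85.63,83.23) → (85.63,148.27) (closed)

[3] `<path>` regular polygon, #000000→engrave S222 F4506: (133.80,21.65) → (119.57,34.73) → (120.92,54.02) → (136.84,64.99) → (155.35,59.37) → (162.50,41.41) → (152.91,24.62) → (133.80,21.65) (closed)

[4] `<polygon>` regular polygon, #000000→engrave S222 F4506: (29.88,17.40) → (33.83,31.44) → (47.97,35.05) → (58.16,24.60) → (54.21,10.56) → (40.07,6.95) → (29.88,17.40) (closed)

G21
G90
G0 X93.36 Y166.10
M4 S222
G1 X136.18 Y166.10 F4506
G1 X136.18 Y101.74
G1 X93.36 Y101.74
G1 X93.36 Y166.10
M5
G0 X85.63 Y148.27
M4 S222
G1 X153.42 Y148.27 F4506
G1 X153.42 Y83.23
G1 X85.63 Y83.23
G1 X85.63 Y148.27
M5
G0 X133.80 Y21.65
M4 S222
G1 X119.57 Y34.73 F4506
G1 X120.92 Y54.02
G1 X136.84 Y64.99
G1 X155.35 Y59.37
G1 X162.50 Y41.41
G1 X152.91 Y24.62
G1 X133.80 Y21.65
M5
G0 X29.88 Y17.40
M4 S222
G1 X33.83 Y31.44 F4506
G1 X47.97 Y35.05
G1 X58.16 Y24.60
G1 X54.21 Y10.56
G1 X40.07 Y6.95
G1 X29.88 Y17.40
M5
G0 X0.00 Y0.00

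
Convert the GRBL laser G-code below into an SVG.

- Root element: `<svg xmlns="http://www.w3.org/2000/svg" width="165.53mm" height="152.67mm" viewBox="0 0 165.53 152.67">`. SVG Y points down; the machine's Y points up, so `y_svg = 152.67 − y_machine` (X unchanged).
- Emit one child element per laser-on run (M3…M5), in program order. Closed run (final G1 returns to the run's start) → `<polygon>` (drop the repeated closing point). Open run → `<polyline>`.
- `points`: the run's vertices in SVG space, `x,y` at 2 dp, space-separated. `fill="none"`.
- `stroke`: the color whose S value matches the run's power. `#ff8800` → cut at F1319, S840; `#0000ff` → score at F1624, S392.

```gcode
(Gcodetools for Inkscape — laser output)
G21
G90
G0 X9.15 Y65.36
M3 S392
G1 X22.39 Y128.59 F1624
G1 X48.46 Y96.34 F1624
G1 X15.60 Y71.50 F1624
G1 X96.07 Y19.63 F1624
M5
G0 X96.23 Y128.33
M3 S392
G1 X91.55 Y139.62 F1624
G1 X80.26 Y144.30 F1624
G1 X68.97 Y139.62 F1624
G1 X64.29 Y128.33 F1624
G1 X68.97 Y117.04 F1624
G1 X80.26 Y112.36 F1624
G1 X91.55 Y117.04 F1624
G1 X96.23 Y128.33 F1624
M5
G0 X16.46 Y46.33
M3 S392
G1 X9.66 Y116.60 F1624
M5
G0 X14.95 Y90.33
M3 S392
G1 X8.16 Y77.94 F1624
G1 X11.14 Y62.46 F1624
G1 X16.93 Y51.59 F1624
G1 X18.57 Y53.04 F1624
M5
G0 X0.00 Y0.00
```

<svg xmlns="http://www.w3.org/2000/svg" width="165.53mm" height="152.67mm" viewBox="0 0 165.53 152.67">
  <polyline points="9.15,87.31 22.39,24.08 48.46,56.33 15.60,81.17 96.07,133.04" fill="none" stroke="#0000ff"/>
  <polygon points="96.23,24.34 91.55,13.05 80.26,8.37 68.97,13.05 64.29,24.34 68.97,35.63 80.26,40.31 91.55,35.63" fill="none" stroke="#0000ff"/>
  <polyline points="16.46,106.34 9.66,36.07" fill="none" stroke="#0000ff"/>
  <polyline points="14.95,62.34 8.16,74.73 11.14,90.21 16.93,101.08 18.57,99.63" fill="none" stroke="#0000ff"/>
</svg>

Machine Y-up, SVG Y-down with viewBox height 152.67, so y_svg = 152.67 − y_machine; X carries over. Every run uses S392, so all elements get stroke `#0000ff` (score).

Run 1: The run is open, so emit a `<polyline>` with points (Y-flipped): 9.15,87.31 22.39,24.08 48.46,56.33 15.60,81.17 96.07,133.04.

Run 2: The run returns to its start, so emit a `<polygon>` with points (Y-flipped): 96.23,24.34 91.55,13.05 80.26,8.37 68.97,13.05 64.29,24.34 68.97,35.63 80.26,40.31 91.55,35.63.

Run 3: The run is open, so emit a `<polyline>` with points (Y-flipped): 16.46,106.34 9.66,36.07.

Run 4: The run is open, so emit a `<polyline>` with points (Y-flipped): 14.95,62.34 8.16,74.73 11.14,90.21 16.93,101.08 18.57,99.63.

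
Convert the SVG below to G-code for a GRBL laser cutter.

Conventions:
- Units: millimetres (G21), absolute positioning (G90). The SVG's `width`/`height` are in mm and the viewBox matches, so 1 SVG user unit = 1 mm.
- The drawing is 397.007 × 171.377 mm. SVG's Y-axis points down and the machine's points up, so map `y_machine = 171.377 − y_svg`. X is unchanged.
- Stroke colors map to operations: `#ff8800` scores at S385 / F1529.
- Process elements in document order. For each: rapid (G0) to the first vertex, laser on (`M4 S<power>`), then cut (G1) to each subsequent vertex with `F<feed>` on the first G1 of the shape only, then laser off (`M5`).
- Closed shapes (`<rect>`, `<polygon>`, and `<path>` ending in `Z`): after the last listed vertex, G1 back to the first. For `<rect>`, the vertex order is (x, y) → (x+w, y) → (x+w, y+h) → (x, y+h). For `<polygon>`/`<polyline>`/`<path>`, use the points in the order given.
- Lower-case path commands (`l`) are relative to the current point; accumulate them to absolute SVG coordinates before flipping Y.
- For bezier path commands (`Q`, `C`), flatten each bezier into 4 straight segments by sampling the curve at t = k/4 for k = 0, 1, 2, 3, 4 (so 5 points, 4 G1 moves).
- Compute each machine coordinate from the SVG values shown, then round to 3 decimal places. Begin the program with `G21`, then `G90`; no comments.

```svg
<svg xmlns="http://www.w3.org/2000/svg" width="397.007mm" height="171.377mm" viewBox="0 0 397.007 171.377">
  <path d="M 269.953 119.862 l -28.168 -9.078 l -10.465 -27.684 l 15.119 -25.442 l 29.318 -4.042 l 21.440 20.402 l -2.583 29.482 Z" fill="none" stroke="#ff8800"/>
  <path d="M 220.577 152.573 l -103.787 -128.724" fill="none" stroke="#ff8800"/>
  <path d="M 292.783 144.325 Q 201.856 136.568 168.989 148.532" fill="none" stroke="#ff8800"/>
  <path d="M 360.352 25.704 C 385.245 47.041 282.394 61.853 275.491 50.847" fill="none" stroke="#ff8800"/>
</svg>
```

Since the viewBox matches the mm dimensions, user units are millimetres directly. The only transform is the Y-flip y_m = 171.377 − y_svg.

Shape 1 is a regular polygon drawn with `<path>`. Its stroke #ff8800 means score at S385, F1529. After flipping Y the toolpath is (269.953,51.515) → (241.785,60.593) → (231.320,88.277) → (246.439,113.719) → (275.757,117.761) → (297.197,97.359) → (294.614,67.877) → (269.953,51.515), returning to the start.

Shape 2 is a line segment drawn with `<path>`. Its stroke #ff8800 means score at S385, F1529. After flipping Y the toolpath is (220.577,18.804) → (116.790,147.528).

Shape 3 is a quadratic bezier drawn with `<path>`. Its stroke #ff8800 means score at S385, F1529. After flipping Y the toolpath is (292.783,27.052) → (250.948,29.698) → (216.371,29.879) → (189.051,27.594) → (168.989,22.845).

Shape 4 is a cubic bezier drawn with `<path>`. Its stroke #ff8800 means score at S385, F1529. After flipping Y the toolpath is (360.352,145.673) → (358.565,131.195) → (329.845,120.973) → (295.163,116.815) → (275.491,120.530).

G21
G90
G0 X269.953 Y51.515
M4 S385
G1 X241.785 Y60.593 F1529
G1 X231.320 Y88.277
G1 X246.439 Y113.719
G1 X275.757 Y117.761
G1 X297.197 Y97.359
G1 X294.614 Y67.877
G1 X269.953 Y51.515
M5
G0 X220.577 Y18.804
M4 S385
G1 X116.790 Y147.528 F1529
M5
G0 X292.783 Y27.052
M4 S385
G1 X250.948 Y29.698 F1529
G1 X216.371 Y29.879
G1 X189.051 Y27.594
G1 X168.989 Y22.845
M5
G0 X360.352 Y145.673
M4 S385
G1 X358.565 Y131.195 F1529
G1 X329.845 Y120.973
G1 X295.163 Y116.815
G1 X275.491 Y120.530
M5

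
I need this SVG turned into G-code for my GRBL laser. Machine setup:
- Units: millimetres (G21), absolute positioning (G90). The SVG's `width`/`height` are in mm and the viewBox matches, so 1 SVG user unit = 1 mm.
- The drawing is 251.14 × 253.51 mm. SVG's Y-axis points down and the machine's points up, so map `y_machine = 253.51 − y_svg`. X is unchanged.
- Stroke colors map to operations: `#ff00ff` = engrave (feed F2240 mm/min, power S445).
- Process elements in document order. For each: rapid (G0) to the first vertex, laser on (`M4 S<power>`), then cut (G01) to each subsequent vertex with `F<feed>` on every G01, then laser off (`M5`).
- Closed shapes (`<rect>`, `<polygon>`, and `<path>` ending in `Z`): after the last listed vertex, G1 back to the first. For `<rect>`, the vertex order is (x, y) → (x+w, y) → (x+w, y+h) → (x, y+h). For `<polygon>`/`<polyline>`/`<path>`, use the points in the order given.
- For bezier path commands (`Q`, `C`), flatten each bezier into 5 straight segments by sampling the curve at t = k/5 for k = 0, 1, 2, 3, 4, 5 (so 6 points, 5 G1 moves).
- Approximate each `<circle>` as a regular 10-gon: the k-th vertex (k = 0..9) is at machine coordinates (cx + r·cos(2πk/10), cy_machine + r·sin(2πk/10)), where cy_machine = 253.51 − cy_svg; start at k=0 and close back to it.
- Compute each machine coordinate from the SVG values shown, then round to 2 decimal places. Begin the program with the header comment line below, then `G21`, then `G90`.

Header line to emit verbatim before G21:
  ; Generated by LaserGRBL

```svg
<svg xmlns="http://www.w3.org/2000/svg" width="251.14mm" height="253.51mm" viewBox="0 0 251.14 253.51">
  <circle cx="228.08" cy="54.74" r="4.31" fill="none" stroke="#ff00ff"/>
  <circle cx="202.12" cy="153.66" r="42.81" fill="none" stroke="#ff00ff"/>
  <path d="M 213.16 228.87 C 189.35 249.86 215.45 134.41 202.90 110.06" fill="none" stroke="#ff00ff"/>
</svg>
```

; Generated by LaserGRBL
G21
G90
G0 X232.39 Y198.77
M4 S445
G01 X231.57 Y201.30 F2240
G01 X229.41 Y202.87 F2240
G01 X226.75 Y202.87 F2240
G01 X224.59 Y201.30 F2240
G01 X223.77 Y198.77 F2240
G01 X224.59 Y196.24 F2240
G01 X226.75 Y194.67 F2240
G01 X229.41 Y194.67 F2240
G01 X231.57 Y196.24 F2240
G01 X232.39 Y198.77 F2240
M5
G0 X244.93 Y99.85
M4 S445
G01 X236.75 Y125.01 F2240
G01 X215.35 Y140.56 F2240
G01 X188.89 Y140.56 F2240
G01 X167.49 Y125.01 F2240
G01 X159.31 Y99.85 F2240
G01 X167.49 Y74.69 F2240
G01 X188.89 Y59.14 F2240
G01 X215.35 Y59.14 F2240
G01 X236.75 Y74.69 F2240
G01 X244.93 Y99.85 F2240
M5
G0 X213.16 Y24.64
M4 S445
G01 X204.15 Y26.60 F2240
G01 X202.88 Y50.38 F2240
G01 X205.08 Y85.06 F2240
G01 X206.50 Y119.73 F2240
G01 X202.90 Y143.45 F2240
M5

viewBox `0 0 251.14 253.51` with mm width/height → 1 unit = 1 mm. Flip: y_m = 253.51 − y_svg.

**Shape 1** — `<circle>` circle, stroke `#ff00ff` → engrave (S445, F2240). Machine vertices: (232.39,198.77) → (231.57,201.30) → (229.41,202.87) → (226.75,202.87) → (224.59,201.30) → (223.77,198.77) → (224.59,196.24) → (226.75,194.67) → (229.41,194.67) → (231.57,196.24) → (232.39,198.77). Closed: final G1 returns to the first vertex.

**Shape 2** — `<circle>` circle, stroke `#ff00ff` → engrave (S445, F2240). Machine vertices: (244.93,99.85) → (236.75,125.01) → (215.35,140.56) → (188.89,140.56) → (167.49,125.01) → (159.31,99.85) → (167.49,74.69) → (188.89,59.14) → (215.35,59.14) → (236.75,74.69) → (244.93,99.85). Closed: final G1 returns to the first vertex.

**Shape 3** — `<path>` cubic bezier, stroke `#ff00ff` → engrave (S445, F2240). Control points (SVG): P0=(213.16,228.87), P1=(189.35,249.86), P2=(215.45,134.41), P3=(202.90,110.06); sampled at t=k/5. Machine vertices: (213.16,24.64) → (204.15,26.60) → (202.88,50.38) → (205.08,85.06) → (206.50,119.73) → (202.90,143.45). Open path.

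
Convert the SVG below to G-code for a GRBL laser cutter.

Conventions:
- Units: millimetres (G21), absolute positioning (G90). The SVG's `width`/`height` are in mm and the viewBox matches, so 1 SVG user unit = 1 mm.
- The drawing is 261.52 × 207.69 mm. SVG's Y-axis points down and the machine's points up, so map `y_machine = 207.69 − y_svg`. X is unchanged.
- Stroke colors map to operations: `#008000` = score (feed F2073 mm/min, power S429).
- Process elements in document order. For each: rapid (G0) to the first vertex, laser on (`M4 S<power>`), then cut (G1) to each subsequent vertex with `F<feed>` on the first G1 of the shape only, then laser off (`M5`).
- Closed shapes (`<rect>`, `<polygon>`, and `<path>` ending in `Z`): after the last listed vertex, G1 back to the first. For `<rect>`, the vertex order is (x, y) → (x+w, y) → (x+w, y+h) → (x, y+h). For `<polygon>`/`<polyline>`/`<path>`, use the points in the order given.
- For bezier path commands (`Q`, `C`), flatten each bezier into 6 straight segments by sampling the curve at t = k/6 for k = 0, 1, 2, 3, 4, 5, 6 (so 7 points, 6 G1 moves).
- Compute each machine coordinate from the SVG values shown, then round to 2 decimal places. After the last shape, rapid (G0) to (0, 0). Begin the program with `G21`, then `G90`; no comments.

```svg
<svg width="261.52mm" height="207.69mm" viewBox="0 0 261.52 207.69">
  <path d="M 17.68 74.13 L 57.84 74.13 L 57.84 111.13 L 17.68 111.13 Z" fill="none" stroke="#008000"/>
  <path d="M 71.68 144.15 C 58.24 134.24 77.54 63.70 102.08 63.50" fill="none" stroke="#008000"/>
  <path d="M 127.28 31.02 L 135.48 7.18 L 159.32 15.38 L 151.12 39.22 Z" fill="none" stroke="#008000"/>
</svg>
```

G21
G90
G0 X17.68 Y133.56
M4 S429
G1 X57.84 Y133.56 F2073
G1 X57.84 Y96.56
G1 X17.68 Y96.56
G1 X17.68 Y133.56
M5
G0 X71.68 Y63.54
M4 S429
G1 X67.56 Y72.94 F2073
G1 X68.13 Y88.81
G1 X72.64 Y107.51
G1 X80.31 Y125.39
G1 X90.37 Y138.83
G1 X102.08 Y144.19
M5
G0 X127.28 Y176.67
M4 S429
G1 X135.48 Y200.51 F2073
G1 X159.32 Y192.31
G1 X151.12 Y168.47
G1 X127.28 Y176.67
M5
G0 X0.00 Y0.00

Since the viewBox matches the mm dimensions, user units are millimetres directly. The only transform is the Y-flip y_m = 207.69 − y_svg.

Shape 1 is a rectangle drawn with `<path>`. Its stroke #008000 means score at S429, F2073. After flipping Y the toolpath is (17.68,133.56) → (57.84,133.56) → (57.84,96.56) → (17.68,96.56) → (17.68,133.56), returning to the start.

Shape 2 is a cubic bezier drawn with `<path>`. Its stroke #008000 means score at S429, F2073. After flipping Y the toolpath is (71.68,63.54) → (67.56,72.94) → (68.13,88.81) → (72.64,107.51) → (80.31,125.39) → (90.37,138.83) → (102.08,144.19).

Shape 3 is a regular polygon drawn with `<path>`. Its stroke #008000 means score at S429, F2073. After flipping Y the toolpath is (127.28,176.67) → (135.48,200.51) → (159.32,192.31) → (151.12,168.47) → (127.28,176.67), returning to the start.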